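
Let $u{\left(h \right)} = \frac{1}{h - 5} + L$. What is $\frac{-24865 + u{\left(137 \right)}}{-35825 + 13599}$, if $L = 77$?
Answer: $\frac{3272015}{2933832} \approx 1.1153$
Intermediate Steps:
$u{\left(h \right)} = 77 + \frac{1}{-5 + h}$ ($u{\left(h \right)} = \frac{1}{h - 5} + 77 = \frac{1}{-5 + h} + 77 = 77 + \frac{1}{-5 + h}$)
$\frac{-24865 + u{\left(137 \right)}}{-35825 + 13599} = \frac{-24865 + \frac{-384 + 77 \cdot 137}{-5 + 137}}{-35825 + 13599} = \frac{-24865 + \frac{-384 + 10549}{132}}{-22226} = \left(-24865 + \frac{1}{132} \cdot 10165\right) \left(- \frac{1}{22226}\right) = \left(-24865 + \frac{10165}{132}\right) \left(- \frac{1}{22226}\right) = \left(- \frac{3272015}{132}\right) \left(- \frac{1}{22226}\right) = \frac{3272015}{2933832}$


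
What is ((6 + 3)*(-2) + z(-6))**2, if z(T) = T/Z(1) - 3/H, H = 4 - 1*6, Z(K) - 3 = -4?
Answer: 441/4 ≈ 110.25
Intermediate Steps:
Z(K) = -1 (Z(K) = 3 - 4 = -1)
H = -2 (H = 4 - 6 = -2)
z(T) = 3/2 - T (z(T) = T/(-1) - 3/(-2) = T*(-1) - 3*(-1/2) = -T + 3/2 = 3/2 - T)
((6 + 3)*(-2) + z(-6))**2 = ((6 + 3)*(-2) + (3/2 - 1*(-6)))**2 = (9*(-2) + (3/2 + 6))**2 = (-18 + 15/2)**2 = (-21/2)**2 = 441/4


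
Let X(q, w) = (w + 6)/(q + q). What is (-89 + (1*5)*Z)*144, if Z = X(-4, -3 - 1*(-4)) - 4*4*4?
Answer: -59526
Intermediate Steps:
X(q, w) = (6 + w)/(2*q) (X(q, w) = (6 + w)/((2*q)) = (6 + w)*(1/(2*q)) = (6 + w)/(2*q))
Z = -519/8 (Z = (½)*(6 + (-3 - 1*(-4)))/(-4) - 4*4*4 = (½)*(-¼)*(6 + (-3 + 4)) - 16*4 = (½)*(-¼)*(6 + 1) - 1*64 = (½)*(-¼)*7 - 64 = -7/8 - 64 = -519/8 ≈ -64.875)
(-89 + (1*5)*Z)*144 = (-89 + (1*5)*(-519/8))*144 = (-89 + 5*(-519/8))*144 = (-89 - 2595/8)*144 = -3307/8*144 = -59526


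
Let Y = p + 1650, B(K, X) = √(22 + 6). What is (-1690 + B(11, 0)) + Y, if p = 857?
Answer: 817 + 2*√7 ≈ 822.29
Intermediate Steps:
B(K, X) = 2*√7 (B(K, X) = √28 = 2*√7)
Y = 2507 (Y = 857 + 1650 = 2507)
(-1690 + B(11, 0)) + Y = (-1690 + 2*√7) + 2507 = 817 + 2*√7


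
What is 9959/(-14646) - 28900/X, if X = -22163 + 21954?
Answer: 421187969/3061014 ≈ 137.60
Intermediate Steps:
X = -209
9959/(-14646) - 28900/X = 9959/(-14646) - 28900/(-209) = 9959*(-1/14646) - 28900*(-1/209) = -9959/14646 + 28900/209 = 421187969/3061014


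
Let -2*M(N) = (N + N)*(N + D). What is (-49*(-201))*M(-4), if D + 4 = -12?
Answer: -787920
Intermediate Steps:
D = -16 (D = -4 - 12 = -16)
M(N) = -N*(-16 + N) (M(N) = -(N + N)*(N - 16)/2 = -2*N*(-16 + N)/2 = -N*(-16 + N))
(-49*(-201))*M(-4) = (-49*(-201))*(-4*(16 - 1*(-4))) = 9849*(-4*(16 + 4)) = 9849*(-4*20) = 9849*(-80) = -787920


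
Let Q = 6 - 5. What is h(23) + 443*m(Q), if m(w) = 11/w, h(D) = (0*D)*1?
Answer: 4873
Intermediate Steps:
Q = 1
h(D) = 0 (h(D) = 0*1 = 0)
h(23) + 443*m(Q) = 0 + 443*(11/1) = 0 + 443*(11*1) = 0 + 443*11 = 0 + 4873 = 4873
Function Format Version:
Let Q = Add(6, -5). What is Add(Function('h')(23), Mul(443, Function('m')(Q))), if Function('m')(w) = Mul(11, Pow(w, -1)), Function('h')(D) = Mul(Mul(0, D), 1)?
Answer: 4873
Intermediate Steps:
Q = 1
Function('h')(D) = 0 (Function('h')(D) = Mul(0, 1) = 0)
Add(Function('h')(23), Mul(443, Function('m')(Q))) = Add(0, Mul(443, Mul(11, Pow(1, -1)))) = Add(0, Mul(443, Mul(11, 1))) = Add(0, Mul(443, 11)) = Add(0, 4873) = 4873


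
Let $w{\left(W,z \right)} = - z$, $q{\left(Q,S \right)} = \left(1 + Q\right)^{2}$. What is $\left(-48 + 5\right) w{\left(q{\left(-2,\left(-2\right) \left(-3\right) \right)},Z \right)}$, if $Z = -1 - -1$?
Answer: $0$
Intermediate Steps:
$Z = 0$ ($Z = -1 + 1 = 0$)
$\left(-48 + 5\right) w{\left(q{\left(-2,\left(-2\right) \left(-3\right) \right)},Z \right)} = \left(-48 + 5\right) \left(\left(-1\right) 0\right) = \left(-43\right) 0 = 0$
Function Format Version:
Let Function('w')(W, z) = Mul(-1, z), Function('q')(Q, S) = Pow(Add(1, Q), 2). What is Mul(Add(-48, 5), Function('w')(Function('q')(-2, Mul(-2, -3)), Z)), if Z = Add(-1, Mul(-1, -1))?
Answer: 0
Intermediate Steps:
Z = 0 (Z = Add(-1, 1) = 0)
Mul(Add(-48, 5), Function('w')(Function('q')(-2, Mul(-2, -3)), Z)) = Mul(Add(-48, 5), Mul(-1, 0)) = Mul(-43, 0) = 0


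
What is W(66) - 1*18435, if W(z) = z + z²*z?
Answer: 269127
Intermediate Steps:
W(z) = z + z³
W(66) - 1*18435 = (66 + 66³) - 1*18435 = (66 + 287496) - 18435 = 287562 - 18435 = 269127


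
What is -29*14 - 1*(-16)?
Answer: -390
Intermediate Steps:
-29*14 - 1*(-16) = -406 + 16 = -390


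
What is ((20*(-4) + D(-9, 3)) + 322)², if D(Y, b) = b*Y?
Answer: 46225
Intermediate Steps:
D(Y, b) = Y*b
((20*(-4) + D(-9, 3)) + 322)² = ((20*(-4) - 9*3) + 322)² = ((-80 - 27) + 322)² = (-107 + 322)² = 215² = 46225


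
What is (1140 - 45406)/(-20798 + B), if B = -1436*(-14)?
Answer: 22133/347 ≈ 63.784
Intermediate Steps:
B = 20104
(1140 - 45406)/(-20798 + B) = (1140 - 45406)/(-20798 + 20104) = -44266/(-694) = -44266*(-1/694) = 22133/347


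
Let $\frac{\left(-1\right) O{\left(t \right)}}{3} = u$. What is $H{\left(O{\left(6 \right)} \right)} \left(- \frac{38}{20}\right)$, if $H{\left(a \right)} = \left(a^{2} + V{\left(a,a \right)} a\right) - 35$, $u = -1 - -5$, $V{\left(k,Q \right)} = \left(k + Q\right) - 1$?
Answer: $- \frac{7771}{10} \approx -777.1$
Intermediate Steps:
$V{\left(k,Q \right)} = -1 + Q + k$ ($V{\left(k,Q \right)} = \left(Q + k\right) - 1 = -1 + Q + k$)
$u = 4$ ($u = -1 + 5 = 4$)
$O{\left(t \right)} = -12$ ($O{\left(t \right)} = \left(-3\right) 4 = -12$)
$H{\left(a \right)} = -35 + a^{2} + a \left(-1 + 2 a\right)$ ($H{\left(a \right)} = \left(a^{2} + \left(-1 + a + a\right) a\right) - 35 = \left(a^{2} + \left(-1 + 2 a\right) a\right) - 35 = \left(a^{2} + a \left(-1 + 2 a\right)\right) - 35 = -35 + a^{2} + a \left(-1 + 2 a\right)$)
$H{\left(O{\left(6 \right)} \right)} \left(- \frac{38}{20}\right) = \left(-35 - -12 + 3 \left(-12\right)^{2}\right) \left(- \frac{38}{20}\right) = \left(-35 + 12 + 3 \cdot 144\right) \left(\left(-38\right) \frac{1}{20}\right) = \left(-35 + 12 + 432\right) \left(- \frac{19}{10}\right) = 409 \left(- \frac{19}{10}\right) = - \frac{7771}{10}$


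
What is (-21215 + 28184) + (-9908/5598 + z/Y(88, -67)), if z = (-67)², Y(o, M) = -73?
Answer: 1411028510/204327 ≈ 6905.7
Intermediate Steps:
z = 4489
(-21215 + 28184) + (-9908/5598 + z/Y(88, -67)) = (-21215 + 28184) + (-9908/5598 + 4489/(-73)) = 6969 + (-9908*1/5598 + 4489*(-1/73)) = 6969 + (-4954/2799 - 4489/73) = 6969 - 12926353/204327 = 1411028510/204327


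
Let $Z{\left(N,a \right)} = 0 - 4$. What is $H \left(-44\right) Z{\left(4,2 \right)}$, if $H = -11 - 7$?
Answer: $-3168$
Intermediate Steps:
$Z{\left(N,a \right)} = -4$ ($Z{\left(N,a \right)} = 0 - 4 = -4$)
$H = -18$
$H \left(-44\right) Z{\left(4,2 \right)} = \left(-18\right) \left(-44\right) \left(-4\right) = 792 \left(-4\right) = -3168$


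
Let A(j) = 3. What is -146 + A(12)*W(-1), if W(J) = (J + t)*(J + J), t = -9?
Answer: -86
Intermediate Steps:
W(J) = 2*J*(-9 + J) (W(J) = (J - 9)*(J + J) = (-9 + J)*(2*J) = 2*J*(-9 + J))
-146 + A(12)*W(-1) = -146 + 3*(2*(-1)*(-9 - 1)) = -146 + 3*(2*(-1)*(-10)) = -146 + 3*20 = -146 + 60 = -86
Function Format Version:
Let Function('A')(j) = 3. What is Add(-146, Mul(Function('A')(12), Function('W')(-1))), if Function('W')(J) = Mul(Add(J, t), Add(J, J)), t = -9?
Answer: -86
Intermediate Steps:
Function('W')(J) = Mul(2, J, Add(-9, J)) (Function('W')(J) = Mul(Add(J, -9), Add(J, J)) = Mul(Add(-9, J), Mul(2, J)) = Mul(2, J, Add(-9, J)))
Add(-146, Mul(Function('A')(12), Function('W')(-1))) = Add(-146, Mul(3, Mul(2, -1, Add(-9, -1)))) = Add(-146, Mul(3, Mul(2, -1, -10))) = Add(-146, Mul(3, 20)) = Add(-146, 60) = -86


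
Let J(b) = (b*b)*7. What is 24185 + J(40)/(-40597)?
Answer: 981827245/40597 ≈ 24185.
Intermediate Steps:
J(b) = 7*b**2 (J(b) = b**2*7 = 7*b**2)
24185 + J(40)/(-40597) = 24185 + (7*40**2)/(-40597) = 24185 + (7*1600)*(-1/40597) = 24185 + 11200*(-1/40597) = 24185 - 11200/40597 = 981827245/40597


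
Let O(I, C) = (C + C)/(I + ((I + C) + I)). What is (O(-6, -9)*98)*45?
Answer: 2940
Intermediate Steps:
O(I, C) = 2*C/(C + 3*I) (O(I, C) = (2*C)/(I + ((C + I) + I)) = (2*C)/(I + (C + 2*I)) = (2*C)/(C + 3*I) = 2*C/(C + 3*I))
(O(-6, -9)*98)*45 = ((2*(-9)/(-9 + 3*(-6)))*98)*45 = ((2*(-9)/(-9 - 18))*98)*45 = ((2*(-9)/(-27))*98)*45 = ((2*(-9)*(-1/27))*98)*45 = ((⅔)*98)*45 = (196/3)*45 = 2940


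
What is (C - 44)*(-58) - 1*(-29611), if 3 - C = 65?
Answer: 35759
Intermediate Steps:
C = -62 (C = 3 - 1*65 = 3 - 65 = -62)
(C - 44)*(-58) - 1*(-29611) = (-62 - 44)*(-58) - 1*(-29611) = -106*(-58) + 29611 = 6148 + 29611 = 35759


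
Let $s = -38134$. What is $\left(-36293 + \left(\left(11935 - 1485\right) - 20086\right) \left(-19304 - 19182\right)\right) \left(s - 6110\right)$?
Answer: $-16406330143932$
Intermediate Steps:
$\left(-36293 + \left(\left(11935 - 1485\right) - 20086\right) \left(-19304 - 19182\right)\right) \left(s - 6110\right) = \left(-36293 + \left(\left(11935 - 1485\right) - 20086\right) \left(-19304 - 19182\right)\right) \left(-38134 - 6110\right) = \left(-36293 + \left(\left(11935 - 1485\right) - 20086\right) \left(-38486\right)\right) \left(-44244\right) = \left(-36293 + \left(10450 - 20086\right) \left(-38486\right)\right) \left(-44244\right) = \left(-36293 - -370851096\right) \left(-44244\right) = \left(-36293 + 370851096\right) \left(-44244\right) = 370814803 \left(-44244\right) = -16406330143932$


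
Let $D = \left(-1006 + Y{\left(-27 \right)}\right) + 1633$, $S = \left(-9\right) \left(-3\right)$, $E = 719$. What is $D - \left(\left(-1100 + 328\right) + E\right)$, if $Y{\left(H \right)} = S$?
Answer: $707$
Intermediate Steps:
$S = 27$
$Y{\left(H \right)} = 27$
$D = 654$ ($D = \left(-1006 + 27\right) + 1633 = -979 + 1633 = 654$)
$D - \left(\left(-1100 + 328\right) + E\right) = 654 - \left(\left(-1100 + 328\right) + 719\right) = 654 - \left(-772 + 719\right) = 654 - -53 = 654 + 53 = 707$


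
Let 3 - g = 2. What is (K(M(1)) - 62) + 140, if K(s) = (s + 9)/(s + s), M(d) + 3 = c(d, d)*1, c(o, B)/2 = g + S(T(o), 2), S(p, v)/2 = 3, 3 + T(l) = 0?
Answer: 868/11 ≈ 78.909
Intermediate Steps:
g = 1 (g = 3 - 1*2 = 3 - 2 = 1)
T(l) = -3 (T(l) = -3 + 0 = -3)
S(p, v) = 6 (S(p, v) = 2*3 = 6)
c(o, B) = 14 (c(o, B) = 2*(1 + 6) = 2*7 = 14)
M(d) = 11 (M(d) = -3 + 14*1 = -3 + 14 = 11)
K(s) = (9 + s)/(2*s) (K(s) = (9 + s)/((2*s)) = (9 + s)*(1/(2*s)) = (9 + s)/(2*s))
(K(M(1)) - 62) + 140 = ((½)*(9 + 11)/11 - 62) + 140 = ((½)*(1/11)*20 - 62) + 140 = (10/11 - 62) + 140 = -672/11 + 140 = 868/11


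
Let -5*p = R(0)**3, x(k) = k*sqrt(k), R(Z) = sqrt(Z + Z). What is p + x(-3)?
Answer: -3*I*sqrt(3) ≈ -5.1962*I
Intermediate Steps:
R(Z) = sqrt(2)*sqrt(Z) (R(Z) = sqrt(2*Z) = sqrt(2)*sqrt(Z))
x(k) = k**(3/2)
p = 0 (p = -(sqrt(2)*sqrt(0))**3/5 = -(sqrt(2)*0)**3/5 = -1/5*0**3 = -1/5*0 = 0)
p + x(-3) = 0 + (-3)**(3/2) = 0 - 3*I*sqrt(3) = -3*I*sqrt(3)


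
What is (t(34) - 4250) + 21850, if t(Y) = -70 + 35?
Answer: 17565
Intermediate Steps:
t(Y) = -35
(t(34) - 4250) + 21850 = (-35 - 4250) + 21850 = -4285 + 21850 = 17565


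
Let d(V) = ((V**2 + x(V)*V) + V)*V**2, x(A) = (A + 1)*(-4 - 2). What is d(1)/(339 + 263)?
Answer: -5/301 ≈ -0.016611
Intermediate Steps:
x(A) = -6 - 6*A (x(A) = (1 + A)*(-6) = -6 - 6*A)
d(V) = V**2*(V + V**2 + V*(-6 - 6*V)) (d(V) = ((V**2 + (-6 - 6*V)*V) + V)*V**2 = ((V**2 + V*(-6 - 6*V)) + V)*V**2 = (V + V**2 + V*(-6 - 6*V))*V**2 = V**2*(V + V**2 + V*(-6 - 6*V)))
d(1)/(339 + 263) = (5*1**3*(-1 - 1*1))/(339 + 263) = (5*1*(-1 - 1))/602 = (5*1*(-2))/602 = (1/602)*(-10) = -5/301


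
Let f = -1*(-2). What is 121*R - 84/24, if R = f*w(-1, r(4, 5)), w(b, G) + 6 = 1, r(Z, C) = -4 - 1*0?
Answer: -2427/2 ≈ -1213.5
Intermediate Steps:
r(Z, C) = -4 (r(Z, C) = -4 + 0 = -4)
f = 2
w(b, G) = -5 (w(b, G) = -6 + 1 = -5)
R = -10 (R = 2*(-5) = -10)
121*R - 84/24 = 121*(-10) - 84/24 = -1210 - 84*1/24 = -1210 - 7/2 = -2427/2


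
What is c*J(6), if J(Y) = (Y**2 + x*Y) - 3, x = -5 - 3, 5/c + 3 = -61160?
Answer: 75/61163 ≈ 0.0012262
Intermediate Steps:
c = -5/61163 (c = 5/(-3 - 61160) = 5/(-61163) = 5*(-1/61163) = -5/61163 ≈ -8.1749e-5)
x = -8
J(Y) = -3 + Y**2 - 8*Y (J(Y) = (Y**2 - 8*Y) - 3 = -3 + Y**2 - 8*Y)
c*J(6) = -5*(-3 + 6**2 - 8*6)/61163 = -5*(-3 + 36 - 48)/61163 = -5/61163*(-15) = 75/61163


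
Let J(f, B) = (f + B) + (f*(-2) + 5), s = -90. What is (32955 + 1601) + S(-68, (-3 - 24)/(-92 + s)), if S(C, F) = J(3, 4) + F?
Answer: 6290311/182 ≈ 34562.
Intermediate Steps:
J(f, B) = 5 + B - f (J(f, B) = (B + f) + (-2*f + 5) = (B + f) + (5 - 2*f) = 5 + B - f)
S(C, F) = 6 + F (S(C, F) = (5 + 4 - 1*3) + F = (5 + 4 - 3) + F = 6 + F)
(32955 + 1601) + S(-68, (-3 - 24)/(-92 + s)) = (32955 + 1601) + (6 + (-3 - 24)/(-92 - 90)) = 34556 + (6 - 27/(-182)) = 34556 + (6 - 27*(-1/182)) = 34556 + (6 + 27/182) = 34556 + 1119/182 = 6290311/182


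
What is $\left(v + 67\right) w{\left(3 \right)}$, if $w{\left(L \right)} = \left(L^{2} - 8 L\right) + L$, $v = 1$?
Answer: $-816$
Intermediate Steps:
$w{\left(L \right)} = L^{2} - 7 L$
$\left(v + 67\right) w{\left(3 \right)} = \left(1 + 67\right) 3 \left(-7 + 3\right) = 68 \cdot 3 \left(-4\right) = 68 \left(-12\right) = -816$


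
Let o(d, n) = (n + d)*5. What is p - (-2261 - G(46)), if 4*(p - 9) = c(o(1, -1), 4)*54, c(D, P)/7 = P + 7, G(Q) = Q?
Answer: 6711/2 ≈ 3355.5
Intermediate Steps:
o(d, n) = 5*d + 5*n (o(d, n) = (d + n)*5 = 5*d + 5*n)
c(D, P) = 49 + 7*P (c(D, P) = 7*(P + 7) = 7*(7 + P) = 49 + 7*P)
p = 2097/2 (p = 9 + ((49 + 7*4)*54)/4 = 9 + ((49 + 28)*54)/4 = 9 + (77*54)/4 = 9 + (¼)*4158 = 9 + 2079/2 = 2097/2 ≈ 1048.5)
p - (-2261 - G(46)) = 2097/2 - (-2261 - 1*46) = 2097/2 - (-2261 - 46) = 2097/2 - 1*(-2307) = 2097/2 + 2307 = 6711/2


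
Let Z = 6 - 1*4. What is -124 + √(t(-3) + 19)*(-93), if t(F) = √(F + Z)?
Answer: -124 - 93*√(19 + I) ≈ -529.52 - 10.664*I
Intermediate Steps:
Z = 2 (Z = 6 - 4 = 2)
t(F) = √(2 + F) (t(F) = √(F + 2) = √(2 + F))
-124 + √(t(-3) + 19)*(-93) = -124 + √(√(2 - 3) + 19)*(-93) = -124 + √(√(-1) + 19)*(-93) = -124 + √(I + 19)*(-93) = -124 + √(19 + I)*(-93) = -124 - 93*√(19 + I)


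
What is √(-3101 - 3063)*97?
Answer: 194*I*√1541 ≈ 7615.6*I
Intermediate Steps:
√(-3101 - 3063)*97 = √(-6164)*97 = (2*I*√1541)*97 = 194*I*√1541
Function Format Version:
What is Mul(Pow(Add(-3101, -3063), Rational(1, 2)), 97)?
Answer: Mul(194, I, Pow(1541, Rational(1, 2))) ≈ Mul(7615.6, I)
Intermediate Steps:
Mul(Pow(Add(-3101, -3063), Rational(1, 2)), 97) = Mul(Pow(-6164, Rational(1, 2)), 97) = Mul(Mul(2, I, Pow(1541, Rational(1, 2))), 97) = Mul(194, I, Pow(1541, Rational(1, 2)))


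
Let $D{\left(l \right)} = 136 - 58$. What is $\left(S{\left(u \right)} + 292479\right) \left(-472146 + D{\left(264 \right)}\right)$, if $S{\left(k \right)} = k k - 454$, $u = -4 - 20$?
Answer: $-138127568868$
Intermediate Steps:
$u = -24$ ($u = -4 - 20 = -24$)
$S{\left(k \right)} = -454 + k^{2}$ ($S{\left(k \right)} = k^{2} - 454 = -454 + k^{2}$)
$D{\left(l \right)} = 78$
$\left(S{\left(u \right)} + 292479\right) \left(-472146 + D{\left(264 \right)}\right) = \left(\left(-454 + \left(-24\right)^{2}\right) + 292479\right) \left(-472146 + 78\right) = \left(\left(-454 + 576\right) + 292479\right) \left(-472068\right) = \left(122 + 292479\right) \left(-472068\right) = 292601 \left(-472068\right) = -138127568868$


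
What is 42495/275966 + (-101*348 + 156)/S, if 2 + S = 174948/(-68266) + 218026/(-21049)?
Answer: 1156398548742684339/493061678062598 ≈ 2345.3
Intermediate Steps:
S = -10720052718/718465517 (S = -2 + (174948/(-68266) + 218026/(-21049)) = -2 + (174948*(-1/68266) + 218026*(-1/21049)) = -2 + (-87474/34133 - 218026/21049) = -2 - 9283121684/718465517 = -10720052718/718465517 ≈ -14.921)
42495/275966 + (-101*348 + 156)/S = 42495/275966 + (-101*348 + 156)/(-10720052718/718465517) = 42495*(1/275966) + (-35148 + 156)*(-718465517/10720052718) = 42495/275966 - 34992*(-718465517/10720052718) = 42495/275966 + 4190090895144/1786675453 = 1156398548742684339/493061678062598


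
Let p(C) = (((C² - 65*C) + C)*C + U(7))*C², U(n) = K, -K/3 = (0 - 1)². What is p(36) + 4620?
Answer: -47028516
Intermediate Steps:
K = -3 (K = -3*(0 - 1)² = -3*(-1)² = -3*1 = -3)
U(n) = -3
p(C) = C²*(-3 + C*(C² - 64*C)) (p(C) = (((C² - 65*C) + C)*C - 3)*C² = ((C² - 64*C)*C - 3)*C² = (C*(C² - 64*C) - 3)*C² = (-3 + C*(C² - 64*C))*C² = C²*(-3 + C*(C² - 64*C)))
p(36) + 4620 = 36²*(-3 + 36³ - 64*36²) + 4620 = 1296*(-3 + 46656 - 64*1296) + 4620 = 1296*(-3 + 46656 - 82944) + 4620 = 1296*(-36291) + 4620 = -47033136 + 4620 = -47028516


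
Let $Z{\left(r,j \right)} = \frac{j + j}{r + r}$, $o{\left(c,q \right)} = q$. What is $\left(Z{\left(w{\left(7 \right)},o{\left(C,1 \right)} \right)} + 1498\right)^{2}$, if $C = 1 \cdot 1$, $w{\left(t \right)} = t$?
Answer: $\frac{109977169}{49} \approx 2.2444 \cdot 10^{6}$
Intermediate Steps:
$C = 1$
$Z{\left(r,j \right)} = \frac{j}{r}$ ($Z{\left(r,j \right)} = \frac{2 j}{2 r} = 2 j \frac{1}{2 r} = \frac{j}{r}$)
$\left(Z{\left(w{\left(7 \right)},o{\left(C,1 \right)} \right)} + 1498\right)^{2} = \left(1 \cdot \frac{1}{7} + 1498\right)^{2} = \left(\frac{1}{7} + 1498\right)^{2} = \left(\frac{10487}{7}\right)^{2} = \frac{109977169}{49}$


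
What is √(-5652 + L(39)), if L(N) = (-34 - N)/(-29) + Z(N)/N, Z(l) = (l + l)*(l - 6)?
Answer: I*√4695709/29 ≈ 74.723*I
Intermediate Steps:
Z(l) = 2*l*(-6 + l) (Z(l) = (2*l)*(-6 + l) = 2*l*(-6 + l))
L(N) = -314/29 + 59*N/29 (L(N) = (-34 - N)/(-29) + (2*N*(-6 + N))/N = (-34 - N)*(-1/29) + (-12 + 2*N) = (34/29 + N/29) + (-12 + 2*N) = -314/29 + 59*N/29)
√(-5652 + L(39)) = √(-5652 + (-314/29 + (59/29)*39)) = √(-5652 + (-314/29 + 2301/29)) = √(-5652 + 1987/29) = √(-161921/29) = I*√4695709/29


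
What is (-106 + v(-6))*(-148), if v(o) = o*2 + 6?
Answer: 16576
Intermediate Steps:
v(o) = 6 + 2*o (v(o) = 2*o + 6 = 6 + 2*o)
(-106 + v(-6))*(-148) = (-106 + (6 + 2*(-6)))*(-148) = (-106 + (6 - 12))*(-148) = (-106 - 6)*(-148) = -112*(-148) = 16576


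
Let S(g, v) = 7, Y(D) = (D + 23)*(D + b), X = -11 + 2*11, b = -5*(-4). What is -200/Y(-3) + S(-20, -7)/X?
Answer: 9/187 ≈ 0.048128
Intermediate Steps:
b = 20
X = 11 (X = -11 + 22 = 11)
Y(D) = (20 + D)*(23 + D) (Y(D) = (D + 23)*(D + 20) = (23 + D)*(20 + D) = (20 + D)*(23 + D))
-200/Y(-3) + S(-20, -7)/X = -200/(460 + (-3)**2 + 43*(-3)) + 7/11 = -200/(460 + 9 - 129) + 7*(1/11) = -200/340 + 7/11 = -200*1/340 + 7/11 = -10/17 + 7/11 = 9/187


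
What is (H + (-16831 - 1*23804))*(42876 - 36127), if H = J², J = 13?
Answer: -273105034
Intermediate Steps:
H = 169 (H = 13² = 169)
(H + (-16831 - 1*23804))*(42876 - 36127) = (169 + (-16831 - 1*23804))*(42876 - 36127) = (169 + (-16831 - 23804))*6749 = (169 - 40635)*6749 = -40466*6749 = -273105034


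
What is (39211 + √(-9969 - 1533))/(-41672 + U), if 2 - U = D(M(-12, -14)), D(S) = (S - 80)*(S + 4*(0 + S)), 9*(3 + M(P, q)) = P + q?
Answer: -3176091/3580115 - 729*I*√142/3580115 ≈ -0.88715 - 0.0024265*I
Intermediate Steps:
M(P, q) = -3 + P/9 + q/9 (M(P, q) = -3 + (P + q)/9 = -3 + (P/9 + q/9) = -3 + P/9 + q/9)
D(S) = 5*S*(-80 + S) (D(S) = (-80 + S)*(S + 4*S) = (-80 + S)*(5*S) = 5*S*(-80 + S))
U = -204683/81 (U = 2 - 5*(-3 + (⅑)*(-12) + (⅑)*(-14))*(-80 + (-3 + (⅑)*(-12) + (⅑)*(-14))) = 2 - 5*(-3 - 4/3 - 14/9)*(-80 + (-3 - 4/3 - 14/9)) = 2 - 5*(-53)*(-80 - 53/9)/9 = 2 - 5*(-53)*(-773)/(9*9) = 2 - 1*204845/81 = 2 - 204845/81 = -204683/81 ≈ -2526.9)
(39211 + √(-9969 - 1533))/(-41672 + U) = (39211 + √(-9969 - 1533))/(-41672 - 204683/81) = (39211 + √(-11502))/(-3580115/81) = (39211 + 9*I*√142)*(-81/3580115) = -3176091/3580115 - 729*I*√142/3580115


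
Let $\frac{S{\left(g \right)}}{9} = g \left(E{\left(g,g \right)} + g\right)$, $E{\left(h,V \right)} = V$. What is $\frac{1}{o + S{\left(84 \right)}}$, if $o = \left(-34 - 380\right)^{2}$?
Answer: $\frac{1}{298404} \approx 3.3512 \cdot 10^{-6}$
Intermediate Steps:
$o = 171396$ ($o = \left(-414\right)^{2} = 171396$)
$S{\left(g \right)} = 18 g^{2}$ ($S{\left(g \right)} = 9 g \left(g + g\right) = 9 g 2 g = 9 \cdot 2 g^{2} = 18 g^{2}$)
$\frac{1}{o + S{\left(84 \right)}} = \frac{1}{171396 + 18 \cdot 84^{2}} = \frac{1}{171396 + 18 \cdot 7056} = \frac{1}{171396 + 127008} = \frac{1}{298404}$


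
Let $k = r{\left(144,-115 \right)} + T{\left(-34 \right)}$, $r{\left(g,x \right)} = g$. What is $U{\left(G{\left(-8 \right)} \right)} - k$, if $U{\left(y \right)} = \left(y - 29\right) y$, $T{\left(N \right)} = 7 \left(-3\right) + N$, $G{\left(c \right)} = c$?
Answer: $207$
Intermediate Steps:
$T{\left(N \right)} = -21 + N$
$k = 89$ ($k = 144 - 55 = 89$)
$U{\left(y \right)} = y \left(-29 + y\right)$ ($U{\left(y \right)} = \left(-29 + y\right) y = y \left(-29 + y\right)$)
$U{\left(G{\left(-8 \right)} \right)} - k = - 8 \left(-29 - 8\right) - 89 = \left(-8\right) \left(-37\right) - 89 = 296 - 89 = 207$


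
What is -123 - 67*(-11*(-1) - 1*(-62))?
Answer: -5014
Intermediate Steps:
-123 - 67*(-11*(-1) - 1*(-62)) = -123 - 67*(11 + 62) = -123 - 67*73 = -123 - 4891 = -5014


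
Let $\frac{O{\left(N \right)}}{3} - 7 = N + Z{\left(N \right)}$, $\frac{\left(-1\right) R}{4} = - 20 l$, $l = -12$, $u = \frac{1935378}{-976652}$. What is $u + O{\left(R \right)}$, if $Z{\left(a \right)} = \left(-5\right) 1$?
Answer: $- \frac{1404416613}{488326} \approx -2876.0$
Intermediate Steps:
$u = - \frac{967689}{488326}$ ($u = 1935378 \left(- \frac{1}{976652}\right) = - \frac{967689}{488326} \approx -1.9816$)
$Z{\left(a \right)} = -5$
$R = -960$ ($R = - 4 \left(\left(-20\right) \left(-12\right)\right) = \left(-4\right) 240 = -960$)
$O{\left(N \right)} = 6 + 3 N$ ($O{\left(N \right)} = 21 + 3 \left(N - 5\right) = 21 + 3 \left(-5 + N\right) = 21 + \left(-15 + 3 N\right) = 6 + 3 N$)
$u + O{\left(R \right)} = - \frac{967689}{488326} + \left(6 + 3 \left(-960\right)\right) = - \frac{967689}{488326} + \left(6 - 2880\right) = - \frac{967689}{488326} - 2874 = - \frac{1404416613}{488326}$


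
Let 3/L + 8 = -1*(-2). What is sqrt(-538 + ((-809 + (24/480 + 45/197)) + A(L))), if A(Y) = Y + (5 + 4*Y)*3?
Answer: I*sqrt(5193504105)/1970 ≈ 36.582*I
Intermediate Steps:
L = -1/2 (L = 3/(-8 - 1*(-2)) = 3/(-8 + 2) = 3/(-6) = 3*(-1/6) = -1/2 ≈ -0.50000)
A(Y) = 15 + 13*Y (A(Y) = Y + (15 + 12*Y) = 15 + 13*Y)
sqrt(-538 + ((-809 + (24/480 + 45/197)) + A(L))) = sqrt(-538 + ((-809 + (24/480 + 45/197)) + (15 + 13*(-1/2)))) = sqrt(-538 + ((-809 + (24*(1/480) + 45*(1/197))) + (15 - 13/2))) = sqrt(-538 + ((-809 + (1/20 + 45/197)) + 17/2)) = sqrt(-538 + ((-809 + 1097/3940) + 17/2)) = sqrt(-538 + (-3186363/3940 + 17/2)) = sqrt(-538 - 3152873/3940) = sqrt(-5272593/3940) = I*sqrt(5193504105)/1970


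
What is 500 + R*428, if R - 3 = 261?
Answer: 113492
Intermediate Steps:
R = 264 (R = 3 + 261 = 264)
500 + R*428 = 500 + 264*428 = 500 + 112992 = 113492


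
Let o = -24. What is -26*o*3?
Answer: 1872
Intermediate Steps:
-26*o*3 = -26*(-24)*3 = 624*3 = 1872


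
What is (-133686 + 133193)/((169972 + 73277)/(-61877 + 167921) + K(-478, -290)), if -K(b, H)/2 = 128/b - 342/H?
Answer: -603917575420/576715421 ≈ -1047.2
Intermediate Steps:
K(b, H) = -256/b + 684/H (K(b, H) = -2*(128/b - 342/H) = -2*(-342/H + 128/b) = -256/b + 684/H)
(-133686 + 133193)/((169972 + 73277)/(-61877 + 167921) + K(-478, -290)) = (-133686 + 133193)/((169972 + 73277)/(-61877 + 167921) + (-256/(-478) + 684/(-290))) = -493/(243249/106044 + (-256*(-1/478) + 684*(-1/290))) = -493/(243249*(1/106044) + (128/239 - 342/145)) = -493/(81083/35348 - 63178/34655) = -493/576715421/1224984940 = -493*1224984940/576715421 = -603917575420/576715421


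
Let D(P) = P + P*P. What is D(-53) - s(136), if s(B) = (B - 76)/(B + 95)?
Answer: 212192/77 ≈ 2755.7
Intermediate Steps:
s(B) = (-76 + B)/(95 + B)
D(P) = P + P²
D(-53) - s(136) = -53*(1 - 53) - (-76 + 136)/(95 + 136) = -53*(-52) - 60/231 = 2756 - 60/231 = 2756 - 1*20/77 = 2756 - 20/77 = 212192/77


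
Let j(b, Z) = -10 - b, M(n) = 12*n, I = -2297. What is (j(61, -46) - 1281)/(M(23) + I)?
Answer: 1352/2021 ≈ 0.66898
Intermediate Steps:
(j(61, -46) - 1281)/(M(23) + I) = ((-10 - 1*61) - 1281)/(12*23 - 2297) = ((-10 - 61) - 1281)/(276 - 2297) = (-71 - 1281)/(-2021) = -1352*(-1/2021) = 1352/2021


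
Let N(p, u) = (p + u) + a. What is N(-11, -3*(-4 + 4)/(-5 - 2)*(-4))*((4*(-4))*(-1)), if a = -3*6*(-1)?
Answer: 112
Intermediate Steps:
a = 18 (a = -18*(-1) = 18)
N(p, u) = 18 + p + u (N(p, u) = (p + u) + 18 = 18 + p + u)
N(-11, -3*(-4 + 4)/(-5 - 2)*(-4))*((4*(-4))*(-1)) = (18 - 11 - 3*(-4 + 4)/(-5 - 2)*(-4))*((4*(-4))*(-1)) = (18 - 11 - 0/(-7)*(-4))*(-16*(-1)) = (18 - 11 - 0*(-1)/7*(-4))*16 = (18 - 11 - 3*0*(-4))*16 = (18 - 11 + 0*(-4))*16 = (18 - 11 + 0)*16 = 7*16 = 112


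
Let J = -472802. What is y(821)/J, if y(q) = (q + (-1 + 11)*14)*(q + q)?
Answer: -788981/236401 ≈ -3.3375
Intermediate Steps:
y(q) = 2*q*(140 + q) (y(q) = (q + 10*14)*(2*q) = (q + 140)*(2*q) = (140 + q)*(2*q) = 2*q*(140 + q))
y(821)/J = (2*821*(140 + 821))/(-472802) = (2*821*961)*(-1/472802) = 1577962*(-1/472802) = -788981/236401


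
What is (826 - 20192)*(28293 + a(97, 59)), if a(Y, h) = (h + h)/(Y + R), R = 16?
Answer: -61917498082/113 ≈ -5.4794e+8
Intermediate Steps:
a(Y, h) = 2*h/(16 + Y) (a(Y, h) = (h + h)/(Y + 16) = (2*h)/(16 + Y) = 2*h/(16 + Y))
(826 - 20192)*(28293 + a(97, 59)) = (826 - 20192)*(28293 + 2*59/(16 + 97)) = -19366*(28293 + 2*59/113) = -19366*(28293 + 2*59*(1/113)) = -19366*(28293 + 118/113) = -19366*3197227/113 = -61917498082/113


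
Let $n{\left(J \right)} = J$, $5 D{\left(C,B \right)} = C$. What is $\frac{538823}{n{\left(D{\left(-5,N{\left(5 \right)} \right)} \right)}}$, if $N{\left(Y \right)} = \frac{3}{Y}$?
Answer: $-538823$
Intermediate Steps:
$D{\left(C,B \right)} = \frac{C}{5}$
$\frac{538823}{n{\left(D{\left(-5,N{\left(5 \right)} \right)} \right)}} = \frac{538823}{\frac{1}{5} \left(-5\right)} = \frac{538823}{-1} = 538823 \left(-1\right) = -538823$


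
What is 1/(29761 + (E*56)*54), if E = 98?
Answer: 1/326113 ≈ 3.0664e-6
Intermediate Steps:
1/(29761 + (E*56)*54) = 1/(29761 + (98*56)*54) = 1/(29761 + 5488*54) = 1/(29761 + 296352) = 1/326113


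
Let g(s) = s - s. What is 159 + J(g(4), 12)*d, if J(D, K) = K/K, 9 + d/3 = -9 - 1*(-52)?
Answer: 261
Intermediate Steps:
g(s) = 0
d = 102 (d = -27 + 3*(-9 - 1*(-52)) = -27 + 3*(-9 + 52) = -27 + 3*43 = -27 + 129 = 102)
J(D, K) = 1
159 + J(g(4), 12)*d = 159 + 1*102 = 159 + 102 = 261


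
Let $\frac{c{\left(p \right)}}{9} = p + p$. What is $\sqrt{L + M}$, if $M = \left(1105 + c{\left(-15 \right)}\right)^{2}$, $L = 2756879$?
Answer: $2 \sqrt{863526} \approx 1858.5$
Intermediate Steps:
$c{\left(p \right)} = 18 p$ ($c{\left(p \right)} = 9 \left(p + p\right) = 9 \cdot 2 p = 18 p$)
$M = 697225$ ($M = \left(1105 + 18 \left(-15\right)\right)^{2} = \left(1105 - 270\right)^{2} = 835^{2} = 697225$)
$\sqrt{L + M} = \sqrt{2756879 + 697225} = \sqrt{3454104} = 2 \sqrt{863526}$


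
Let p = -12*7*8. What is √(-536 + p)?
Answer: 2*I*√302 ≈ 34.756*I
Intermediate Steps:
p = -672 (p = -84*8 = -672)
√(-536 + p) = √(-536 - 672) = √(-1208) = 2*I*√302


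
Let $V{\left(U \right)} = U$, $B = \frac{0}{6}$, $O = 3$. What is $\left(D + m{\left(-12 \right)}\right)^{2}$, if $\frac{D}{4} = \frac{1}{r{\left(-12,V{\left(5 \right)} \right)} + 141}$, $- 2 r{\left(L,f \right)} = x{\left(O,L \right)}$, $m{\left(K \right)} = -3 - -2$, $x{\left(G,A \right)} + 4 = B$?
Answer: $\frac{19321}{20449} \approx 0.94484$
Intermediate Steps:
$B = 0$ ($B = 0 \cdot \frac{1}{6} = 0$)
$x{\left(G,A \right)} = -4$ ($x{\left(G,A \right)} = -4 + 0 = -4$)
$m{\left(K \right)} = -1$ ($m{\left(K \right)} = -3 + 2 = -1$)
$r{\left(L,f \right)} = 2$ ($r{\left(L,f \right)} = \left(- \frac{1}{2}\right) \left(-4\right) = 2$)
$D = \frac{4}{143}$ ($D = \frac{4}{2 + 141} = \frac{4}{143} \approx 0.027972$)
$\left(D + m{\left(-12 \right)}\right)^{2} = \left(\frac{4}{143} - 1\right)^{2} = \left(- \frac{139}{143}\right)^{2} = \frac{19321}{20449}$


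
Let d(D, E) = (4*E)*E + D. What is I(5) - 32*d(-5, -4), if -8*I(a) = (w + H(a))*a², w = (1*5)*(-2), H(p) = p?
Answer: -14979/8 ≈ -1872.4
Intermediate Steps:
w = -10 (w = 5*(-2) = -10)
d(D, E) = D + 4*E² (d(D, E) = 4*E² + D = D + 4*E²)
I(a) = -a²*(-10 + a)/8 (I(a) = -(-10 + a)*a²/8 = -a²*(-10 + a)/8)
I(5) - 32*d(-5, -4) = (⅛)*5²*(10 - 1*5) - 32*(-5 + 4*(-4)²) = (⅛)*25*(10 - 5) - 32*(-5 + 4*16) = (⅛)*25*5 - 32*(-5 + 64) = 125/8 - 32*59 = 125/8 - 1888 = -14979/8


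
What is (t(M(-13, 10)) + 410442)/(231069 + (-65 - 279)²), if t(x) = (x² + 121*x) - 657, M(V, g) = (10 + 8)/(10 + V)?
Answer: 81819/69881 ≈ 1.1708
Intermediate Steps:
M(V, g) = 18/(10 + V)
t(x) = -657 + x² + 121*x
(t(M(-13, 10)) + 410442)/(231069 + (-65 - 279)²) = ((-657 + (18/(10 - 13))² + 121*(18/(10 - 13))) + 410442)/(231069 + (-65 - 279)²) = ((-657 + (18/(-3))² + 121*(18/(-3))) + 410442)/(231069 + (-344)²) = ((-657 + (18*(-⅓))² + 121*(18*(-⅓))) + 410442)/(231069 + 118336) = ((-657 + (-6)² + 121*(-6)) + 410442)/349405 = ((-657 + 36 - 726) + 410442)*(1/349405) = (-1347 + 410442)*(1/349405) = 409095*(1/349405) = 81819/69881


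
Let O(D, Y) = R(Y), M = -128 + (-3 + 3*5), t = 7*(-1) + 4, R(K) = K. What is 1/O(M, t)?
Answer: -⅓ ≈ -0.33333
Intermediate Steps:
t = -3 (t = -7 + 4 = -3)
M = -116 (M = -128 + (-3 + 15) = -128 + 12 = -116)
O(D, Y) = Y
1/O(M, t) = 1/(-3) = -⅓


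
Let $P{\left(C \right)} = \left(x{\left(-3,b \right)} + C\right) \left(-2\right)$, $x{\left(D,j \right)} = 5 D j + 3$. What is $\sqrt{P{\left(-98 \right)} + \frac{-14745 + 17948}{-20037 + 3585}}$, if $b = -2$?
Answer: $\frac{\sqrt{975949549}}{2742} \approx 11.393$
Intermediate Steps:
$x{\left(D,j \right)} = 3 + 5 D j$ ($x{\left(D,j \right)} = 5 D j + 3 = 3 + 5 D j$)
$P{\left(C \right)} = -66 - 2 C$ ($P{\left(C \right)} = \left(\left(3 + 5 \left(-3\right) \left(-2\right)\right) + C\right) \left(-2\right) = \left(\left(3 + 30\right) + C\right) \left(-2\right) = \left(33 + C\right) \left(-2\right) = -66 - 2 C$)
$\sqrt{P{\left(-98 \right)} + \frac{-14745 + 17948}{-20037 + 3585}} = \sqrt{\left(-66 - -196\right) + \frac{-14745 + 17948}{-20037 + 3585}} = \sqrt{\left(-66 + 196\right) + \frac{3203}{-16452}} = \sqrt{130 + 3203 \left(- \frac{1}{16452}\right)} = \sqrt{130 - \frac{3203}{16452}} = \sqrt{\frac{2135557}{16452}} = \frac{\sqrt{975949549}}{2742}$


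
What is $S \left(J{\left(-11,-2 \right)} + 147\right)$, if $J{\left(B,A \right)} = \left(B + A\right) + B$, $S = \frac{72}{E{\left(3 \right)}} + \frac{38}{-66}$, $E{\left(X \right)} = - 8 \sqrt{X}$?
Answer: $- \frac{779}{11} - 369 \sqrt{3} \approx -709.95$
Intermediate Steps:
$S = - \frac{19}{33} - 3 \sqrt{3}$ ($S = \frac{72}{\left(-8\right) \sqrt{3}} + \frac{38}{-66} = 72 \left(- \frac{\sqrt{3}}{24}\right) + 38 \left(- \frac{1}{66}\right) = - 3 \sqrt{3} - \frac{19}{33} = - \frac{19}{33} - 3 \sqrt{3} \approx -5.7719$)
$J{\left(B,A \right)} = A + 2 B$ ($J{\left(B,A \right)} = \left(A + B\right) + B = A + 2 B$)
$S \left(J{\left(-11,-2 \right)} + 147\right) = \left(- \frac{19}{33} - 3 \sqrt{3}\right) \left(\left(-2 + 2 \left(-11\right)\right) + 147\right) = \left(- \frac{19}{33} - 3 \sqrt{3}\right) \left(\left(-2 - 22\right) + 147\right) = \left(- \frac{19}{33} - 3 \sqrt{3}\right) \left(-24 + 147\right) = \left(- \frac{19}{33} - 3 \sqrt{3}\right) 123 = - \frac{779}{11} - 369 \sqrt{3}$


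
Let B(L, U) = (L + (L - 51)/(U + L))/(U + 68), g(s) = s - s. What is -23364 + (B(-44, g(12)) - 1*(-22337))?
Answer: -3074625/2992 ≈ -1027.6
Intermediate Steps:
g(s) = 0
B(L, U) = (L + (-51 + L)/(L + U))/(68 + U)
-23364 + (B(-44, g(12)) - 1*(-22337)) = -23364 + ((-51 - 44 + (-44)² - 44*0)/(0² + 68*(-44) + 68*0 - 44*0) - 1*(-22337)) = -23364 + ((-51 - 44 + 1936 + 0)/(0 - 2992 + 0 + 0) + 22337) = -23364 + (1841/(-2992) + 22337) = -23364 + (-1/2992*1841 + 22337) = -23364 + (-1841/2992 + 22337) = -23364 + 66830463/2992 = -3074625/2992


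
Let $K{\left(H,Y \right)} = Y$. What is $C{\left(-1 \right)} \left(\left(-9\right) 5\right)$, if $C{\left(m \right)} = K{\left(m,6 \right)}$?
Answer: $-270$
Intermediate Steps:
$C{\left(m \right)} = 6$
$C{\left(-1 \right)} \left(\left(-9\right) 5\right) = 6 \left(\left(-9\right) 5\right) = 6 \left(-45\right) = -270$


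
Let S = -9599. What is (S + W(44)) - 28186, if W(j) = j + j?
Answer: -37697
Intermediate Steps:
W(j) = 2*j
(S + W(44)) - 28186 = (-9599 + 2*44) - 28186 = (-9599 + 88) - 28186 = -9511 - 28186 = -37697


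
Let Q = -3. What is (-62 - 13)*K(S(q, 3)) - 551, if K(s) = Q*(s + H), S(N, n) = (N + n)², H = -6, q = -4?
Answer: -1676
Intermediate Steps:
K(s) = 18 - 3*s (K(s) = -3*(s - 6) = -3*(-6 + s) = 18 - 3*s)
(-62 - 13)*K(S(q, 3)) - 551 = (-62 - 13)*(18 - 3*(-4 + 3)²) - 551 = -75*(18 - 3*(-1)²) - 551 = -75*(18 - 3*1) - 551 = -75*(18 - 3) - 551 = -75*15 - 551 = -1125 - 551 = -1676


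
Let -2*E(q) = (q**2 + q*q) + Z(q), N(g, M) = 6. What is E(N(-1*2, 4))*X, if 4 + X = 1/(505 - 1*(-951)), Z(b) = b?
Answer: 17469/112 ≈ 155.97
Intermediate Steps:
E(q) = -q**2 - q/2 (E(q) = -((q**2 + q*q) + q)/2 = -((q**2 + q**2) + q)/2 = -(2*q**2 + q)/2 = -(q + 2*q**2)/2 = -q**2 - q/2)
X = -5823/1456 (X = -4 + 1/(505 - 1*(-951)) = -4 + 1/(505 + 951) = -4 + 1/1456 = -5823/1456 ≈ -3.9993)
E(N(-1*2, 4))*X = -1*6*(1/2 + 6)*(-5823/1456) = -1*6*13/2*(-5823/1456) = -39*(-5823/1456) = 17469/112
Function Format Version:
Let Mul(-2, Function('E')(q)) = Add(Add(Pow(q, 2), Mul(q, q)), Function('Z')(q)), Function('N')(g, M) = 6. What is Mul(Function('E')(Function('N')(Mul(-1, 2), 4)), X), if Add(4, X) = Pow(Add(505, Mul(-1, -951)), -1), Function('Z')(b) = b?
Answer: Rational(17469, 112) ≈ 155.97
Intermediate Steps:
Function('E')(q) = Add(Mul(-1, Pow(q, 2)), Mul(Rational(-1, 2), q)) (Function('E')(q) = Mul(Rational(-1, 2), Add(Add(Pow(q, 2), Mul(q, q)), q)) = Mul(Rational(-1, 2), Add(Add(Pow(q, 2), Pow(q, 2)), q)) = Mul(Rational(-1, 2), Add(Mul(2, Pow(q, 2)), q)) = Mul(Rational(-1, 2), Add(q, Mul(2, Pow(q, 2)))) = Add(Mul(-1, Pow(q, 2)), Mul(Rational(-1, 2), q)))
X = Rational(-5823, 1456) (X = Add(-4, Pow(Add(505, Mul(-1, -951)), -1)) = Add(-4, Pow(Add(505, 951), -1)) = Add(-4, Pow(1456, -1)) = Add(-4, Rational(1, 1456)) = Rational(-5823, 1456) ≈ -3.9993)
Mul(Function('E')(Function('N')(Mul(-1, 2), 4)), X) = Mul(Mul(-1, 6, Add(Rational(1, 2), 6)), Rational(-5823, 1456)) = Mul(Mul(-1, 6, Rational(13, 2)), Rational(-5823, 1456)) = Mul(-39, Rational(-5823, 1456)) = Rational(17469, 112)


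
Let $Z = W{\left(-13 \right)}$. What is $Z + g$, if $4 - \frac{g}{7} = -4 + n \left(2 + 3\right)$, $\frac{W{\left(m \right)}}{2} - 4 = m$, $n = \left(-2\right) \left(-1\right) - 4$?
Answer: $108$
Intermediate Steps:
$n = -2$ ($n = 2 - 4 = -2$)
$W{\left(m \right)} = 8 + 2 m$
$Z = -18$ ($Z = 8 + 2 \left(-13\right) = 8 - 26 = -18$)
$g = 126$ ($g = 28 - 7 \left(-4 - 2 \left(2 + 3\right)\right) = 28 - 7 \left(-4 - 10\right) = 28 - -98 = 28 + 98 = 126$)
$Z + g = -18 + 126 = 108$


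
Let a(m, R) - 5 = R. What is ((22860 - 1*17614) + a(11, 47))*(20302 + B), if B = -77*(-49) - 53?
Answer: 127268556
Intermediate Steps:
B = 3720 (B = 3773 - 53 = 3720)
a(m, R) = 5 + R
((22860 - 1*17614) + a(11, 47))*(20302 + B) = ((22860 - 1*17614) + (5 + 47))*(20302 + 3720) = ((22860 - 17614) + 52)*24022 = (5246 + 52)*24022 = 5298*24022 = 127268556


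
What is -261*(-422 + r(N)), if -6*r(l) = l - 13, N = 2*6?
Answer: 220197/2 ≈ 1.1010e+5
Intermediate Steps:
N = 12
r(l) = 13/6 - l/6 (r(l) = -(l - 13)/6 = -(-13 + l)/6 = 13/6 - l/6)
-261*(-422 + r(N)) = -261*(-422 + (13/6 - 1/6*12)) = -261*(-422 + (13/6 - 2)) = -261*(-422 + 1/6) = -261*(-2531/6) = 220197/2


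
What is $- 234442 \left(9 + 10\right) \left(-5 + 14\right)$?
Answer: $-40089582$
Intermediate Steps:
$- 234442 \left(9 + 10\right) \left(-5 + 14\right) = - 234442 \cdot 19 \cdot 9 = \left(-234442\right) 171 = -40089582$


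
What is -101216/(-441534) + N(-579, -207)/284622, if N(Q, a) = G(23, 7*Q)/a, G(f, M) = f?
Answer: 43212376939/188505435222 ≈ 0.22924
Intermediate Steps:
N(Q, a) = 23/a
-101216/(-441534) + N(-579, -207)/284622 = -101216/(-441534) + (23/(-207))/284622 = -101216*(-1/441534) + (23*(-1/207))*(1/284622) = 50608/220767 - ⅑*1/284622 = 50608/220767 - 1/2561598 = 43212376939/188505435222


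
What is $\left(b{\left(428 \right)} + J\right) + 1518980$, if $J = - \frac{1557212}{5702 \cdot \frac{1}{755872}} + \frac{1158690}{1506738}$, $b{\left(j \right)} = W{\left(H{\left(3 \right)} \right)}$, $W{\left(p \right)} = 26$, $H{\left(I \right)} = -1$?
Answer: $- \frac{146704998401219233}{715951673} \approx -2.0491 \cdot 10^{8}$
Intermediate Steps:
$b{\left(j \right)} = 26$
$J = - \frac{147792533288216271}{715951673}$ ($J = - \frac{1557212}{5702 \cdot \frac{1}{755872}} + 1158690 \cdot \frac{1}{1506738} = - \frac{1557212}{\frac{2851}{377936}} + \frac{193115}{251123} = \left(-1557212\right) \frac{377936}{2851} + \frac{193115}{251123} = - \frac{588526474432}{2851} + \frac{193115}{251123} = - \frac{147792533288216271}{715951673} \approx -2.0643 \cdot 10^{8}$)
$\left(b{\left(428 \right)} + J\right) + 1518980 = \left(26 - \frac{147792533288216271}{715951673}\right) + 1518980 = - \frac{147792514673472773}{715951673} + 1518980 = - \frac{146704998401219233}{715951673}$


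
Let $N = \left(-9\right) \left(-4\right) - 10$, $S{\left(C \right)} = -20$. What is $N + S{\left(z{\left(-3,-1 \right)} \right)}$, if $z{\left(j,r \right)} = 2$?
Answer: $6$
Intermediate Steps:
$N = 26$ ($N = 36 - 10 = 26$)
$N + S{\left(z{\left(-3,-1 \right)} \right)} = 26 - 20 = 6$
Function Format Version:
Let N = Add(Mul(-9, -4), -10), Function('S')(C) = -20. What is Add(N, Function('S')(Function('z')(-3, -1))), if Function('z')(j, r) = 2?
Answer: 6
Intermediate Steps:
N = 26 (N = Add(36, -10) = 26)
Add(N, Function('S')(Function('z')(-3, -1))) = Add(26, -20) = 6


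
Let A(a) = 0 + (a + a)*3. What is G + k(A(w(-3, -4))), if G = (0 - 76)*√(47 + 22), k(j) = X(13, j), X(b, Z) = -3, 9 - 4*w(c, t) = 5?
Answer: -3 - 76*√69 ≈ -634.30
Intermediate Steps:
w(c, t) = 1 (w(c, t) = 9/4 - ¼*5 = 9/4 - 5/4 = 1)
A(a) = 6*a (A(a) = 0 + (2*a)*3 = 0 + 6*a = 6*a)
k(j) = -3
G = -76*√69 ≈ -631.30
G + k(A(w(-3, -4))) = -76*√69 - 3 = -3 - 76*√69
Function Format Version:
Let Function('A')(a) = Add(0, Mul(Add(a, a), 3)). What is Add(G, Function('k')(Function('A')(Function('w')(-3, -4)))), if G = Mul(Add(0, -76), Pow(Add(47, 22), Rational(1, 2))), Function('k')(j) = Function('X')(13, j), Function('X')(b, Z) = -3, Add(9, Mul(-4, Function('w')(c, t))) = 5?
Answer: Add(-3, Mul(-76, Pow(69, Rational(1, 2)))) ≈ -634.30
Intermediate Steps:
Function('w')(c, t) = 1 (Function('w')(c, t) = Add(Rational(9, 4), Mul(Rational(-1, 4), 5)) = Add(Rational(9, 4), Rational(-5, 4)) = 1)
Function('A')(a) = Mul(6, a) (Function('A')(a) = Add(0, Mul(Mul(2, a), 3)) = Add(0, Mul(6, a)) = Mul(6, a))
Function('k')(j) = -3
G = Mul(-76, Pow(69, Rational(1, 2))) ≈ -631.30
Add(G, Function('k')(Function('A')(Function('w')(-3, -4)))) = Add(Mul(-76, Pow(69, Rational(1, 2))), -3) = Add(-3, Mul(-76, Pow(69, Rational(1, 2))))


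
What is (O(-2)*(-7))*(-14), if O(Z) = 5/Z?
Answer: -245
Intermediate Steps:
(O(-2)*(-7))*(-14) = ((5/(-2))*(-7))*(-14) = ((5*(-½))*(-7))*(-14) = -5/2*(-7)*(-14) = (35/2)*(-14) = -245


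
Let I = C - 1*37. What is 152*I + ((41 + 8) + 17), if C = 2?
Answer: -5254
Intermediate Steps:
I = -35 (I = 2 - 1*37 = 2 - 37 = -35)
152*I + ((41 + 8) + 17) = 152*(-35) + ((41 + 8) + 17) = -5320 + (49 + 17) = -5320 + 66 = -5254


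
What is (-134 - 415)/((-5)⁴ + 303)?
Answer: -549/928 ≈ -0.59159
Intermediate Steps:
(-134 - 415)/((-5)⁴ + 303) = -549/(625 + 303) = -549/928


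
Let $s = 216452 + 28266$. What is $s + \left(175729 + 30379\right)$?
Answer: $450826$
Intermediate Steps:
$s = 244718$
$s + \left(175729 + 30379\right) = 244718 + \left(175729 + 30379\right) = 244718 + 206108 = 450826$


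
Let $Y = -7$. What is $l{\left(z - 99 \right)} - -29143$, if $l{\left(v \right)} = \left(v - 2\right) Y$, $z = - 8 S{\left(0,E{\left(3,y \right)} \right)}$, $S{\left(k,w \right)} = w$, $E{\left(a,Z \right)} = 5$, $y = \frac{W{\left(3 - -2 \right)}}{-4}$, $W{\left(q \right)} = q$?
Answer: $30130$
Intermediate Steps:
$y = - \frac{5}{4}$ ($y = \frac{3 - -2}{-4} = \left(3 + 2\right) \left(- \frac{1}{4}\right) = 5 \left(- \frac{1}{4}\right) = - \frac{5}{4} \approx -1.25$)
$z = -40$ ($z = \left(-8\right) 5 = -40$)
$l{\left(v \right)} = 14 - 7 v$ ($l{\left(v \right)} = \left(v - 2\right) \left(-7\right) = \left(-2 + v\right) \left(-7\right) = 14 - 7 v$)
$l{\left(z - 99 \right)} - -29143 = \left(14 - 7 \left(-40 - 99\right)\right) - -29143 = \left(14 - -973\right) + 29143 = \left(14 + 973\right) + 29143 = 987 + 29143 = 30130$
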